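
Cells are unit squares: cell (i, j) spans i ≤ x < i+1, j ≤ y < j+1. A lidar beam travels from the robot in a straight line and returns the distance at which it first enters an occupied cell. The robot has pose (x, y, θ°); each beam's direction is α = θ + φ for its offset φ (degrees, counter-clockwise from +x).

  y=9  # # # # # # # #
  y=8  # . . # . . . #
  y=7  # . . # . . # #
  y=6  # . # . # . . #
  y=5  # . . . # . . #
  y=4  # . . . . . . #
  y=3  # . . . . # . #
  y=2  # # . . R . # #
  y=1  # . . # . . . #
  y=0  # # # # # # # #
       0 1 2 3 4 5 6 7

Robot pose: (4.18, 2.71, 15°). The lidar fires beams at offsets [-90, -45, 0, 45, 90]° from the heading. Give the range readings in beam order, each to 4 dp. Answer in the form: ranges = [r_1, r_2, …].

beam 1: φ=-90°, α=285°
  dir = (cos 285°, sin 285°) = (0.2588, -0.9659); from cell (4,2)
  next x-line at t=3.1682, next y-line at t=0.7350; Δt_x=3.8637, Δt_y=1.0353
    y: enter (4,1) at t=0.7350
    y: enter (4,0) at t=1.7703 ← occupied
  → r_1 = 1.7703
beam 2: φ=-45°, α=330°
  dir = (cos 330°, sin 330°) = (0.8660, -0.5000); from cell (4,2)
  next x-line at t=0.9469, next y-line at t=1.4200; Δt_x=1.1547, Δt_y=2.0000
    x: enter (5,2) at t=0.9469
    y: enter (5,1) at t=1.4200
    x: enter (6,1) at t=2.1016
    x: enter (7,1) at t=3.2563 ← occupied
  → r_2 = 3.2563
beam 3: φ=0°, α=15°
  dir = (cos 15°, sin 15°) = (0.9659, 0.2588); from cell (4,2)
  next x-line at t=0.8489, next y-line at t=1.1205; Δt_x=1.0353, Δt_y=3.8637
    x: enter (5,2) at t=0.8489
    y: enter (5,3) at t=1.1205 ← occupied
  → r_3 = 1.1205
beam 4: φ=45°, α=60°
  dir = (cos 60°, sin 60°) = (0.5000, 0.8660); from cell (4,2)
  next x-line at t=1.6400, next y-line at t=0.3349; Δt_x=2.0000, Δt_y=1.1547
    y: enter (4,3) at t=0.3349
    y: enter (4,4) at t=1.4896
    x: enter (5,4) at t=1.6400
    y: enter (5,5) at t=2.6443
    x: enter (6,5) at t=3.6400
    y: enter (6,6) at t=3.7990
    y: enter (6,7) at t=4.9537 ← occupied
  → r_4 = 4.9537
beam 5: φ=90°, α=105°
  dir = (cos 105°, sin 105°) = (-0.2588, 0.9659); from cell (4,2)
  next x-line at t=0.6955, next y-line at t=0.3002; Δt_x=3.8637, Δt_y=1.0353
    y: enter (4,3) at t=0.3002
    x: enter (3,3) at t=0.6955
    y: enter (3,4) at t=1.3355
    y: enter (3,5) at t=2.3708
    y: enter (3,6) at t=3.4061
    y: enter (3,7) at t=4.4413 ← occupied
  → r_5 = 4.4413

ranges = [1.7703, 3.2563, 1.1205, 4.9537, 4.4413]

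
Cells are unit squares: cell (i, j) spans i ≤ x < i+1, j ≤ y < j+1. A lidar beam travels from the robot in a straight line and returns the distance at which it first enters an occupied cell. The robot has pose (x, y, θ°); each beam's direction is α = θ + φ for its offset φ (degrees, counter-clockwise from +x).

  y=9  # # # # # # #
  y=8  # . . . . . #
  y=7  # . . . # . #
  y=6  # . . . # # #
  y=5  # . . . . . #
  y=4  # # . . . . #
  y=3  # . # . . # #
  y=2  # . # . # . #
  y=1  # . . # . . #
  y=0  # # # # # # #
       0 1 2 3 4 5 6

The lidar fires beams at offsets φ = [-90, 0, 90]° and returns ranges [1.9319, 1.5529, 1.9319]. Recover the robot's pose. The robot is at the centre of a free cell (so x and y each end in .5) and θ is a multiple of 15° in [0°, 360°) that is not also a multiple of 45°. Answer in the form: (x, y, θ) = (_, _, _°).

Candidates: 31 free-cell centres × 16 headings = 496 poses. Raycast each; keep the one whose scan matches to 4 dp.
  (5.5, 4.5, 210°): beam 1 = 1.7321 ≠ 1.9319 ✗
  (2.5, 1.5, 60°): beam 1 = 0.5774 ≠ 1.9319 ✗
  (2.5, 5.5, 285°): beam 1 = 1.5529 ≠ 1.9319 ✗
  …
  (3.5, 4.5, 165°): r_1=1.9319, r_2=1.5529, r_3=1.9319 — all match ✓
Only this pose fits every beam.

(x, y, θ) = (3.5, 4.5, 165°)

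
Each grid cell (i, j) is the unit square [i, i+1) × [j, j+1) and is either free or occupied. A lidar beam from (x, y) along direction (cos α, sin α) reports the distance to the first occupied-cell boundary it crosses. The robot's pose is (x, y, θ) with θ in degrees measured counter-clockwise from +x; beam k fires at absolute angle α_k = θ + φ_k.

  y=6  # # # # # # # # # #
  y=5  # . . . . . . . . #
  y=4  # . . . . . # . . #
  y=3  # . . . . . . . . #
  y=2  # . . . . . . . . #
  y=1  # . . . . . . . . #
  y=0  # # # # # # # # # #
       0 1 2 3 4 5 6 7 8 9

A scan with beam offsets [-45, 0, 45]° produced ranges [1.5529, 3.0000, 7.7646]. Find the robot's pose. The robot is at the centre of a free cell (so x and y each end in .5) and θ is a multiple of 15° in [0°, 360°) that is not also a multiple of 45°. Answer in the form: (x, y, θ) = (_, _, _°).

(x, y, θ) = (1.5, 2.5, 330°)

The pose lattice has 39·16 = 624 candidates. Test each by forward raycasting.
  (7.5, 3.5, 150°): beam 1 = 2.5882 ≠ 1.5529 ✗
  (3.5, 4.5, 30°): beam 1 = 5.6940 ≠ 1.5529 ✗
  (5.5, 2.5, 30°): beam 1 = 3.6235 ≠ 1.5529 ✗
  …
  (1.5, 2.5, 330°): r_1=1.5529, r_2=3.0000, r_3=7.7646 — all match ✓
No second candidate reproduces the full scan.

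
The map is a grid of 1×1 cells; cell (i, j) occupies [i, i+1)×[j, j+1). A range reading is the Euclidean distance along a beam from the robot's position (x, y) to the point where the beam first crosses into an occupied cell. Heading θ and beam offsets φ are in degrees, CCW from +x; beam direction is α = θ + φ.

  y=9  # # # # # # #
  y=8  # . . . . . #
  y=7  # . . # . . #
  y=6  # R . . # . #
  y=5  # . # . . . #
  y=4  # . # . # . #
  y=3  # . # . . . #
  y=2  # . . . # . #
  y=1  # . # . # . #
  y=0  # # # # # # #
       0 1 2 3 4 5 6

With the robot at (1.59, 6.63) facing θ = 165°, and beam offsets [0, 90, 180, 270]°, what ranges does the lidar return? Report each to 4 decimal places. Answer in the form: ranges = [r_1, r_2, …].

beam 1: φ=0°, α=165°
  d=(-0.9659,0.2588)  start (1,6)  tX=0.6108 tY=1.4296  stride 1/|dx|=1.0353 1/|dy|=3.8637
    cross x-line → (0,6), t=0.6108 (wall)
  → r_1 = 0.6108
beam 2: φ=90°, α=255°
  d=(-0.2588,-0.9659)  start (1,6)  tX=2.2796 tY=0.6522  stride 1/|dx|=3.8637 1/|dy|=1.0353
    cross y-line → (1,5), t=0.6522
    cross y-line → (1,4), t=1.6875
    cross x-line → (0,4), t=2.2796 (wall)
  → r_2 = 2.2796
beam 3: φ=180°, α=345°
  d=(0.9659,-0.2588)  start (1,6)  tX=0.4245 tY=2.4341  stride 1/|dx|=1.0353 1/|dy|=3.8637
    cross x-line → (2,6), t=0.4245
    cross x-line → (3,6), t=1.4597
    cross y-line → (3,5), t=2.4341
    cross x-line → (4,5), t=2.4950
    cross x-line → (5,5), t=3.5303
    cross x-line → (6,5), t=4.5656 (wall)
  → r_3 = 4.5656
beam 4: φ=270°, α=75°
  d=(0.2588,0.9659)  start (1,6)  tX=1.5841 tY=0.3831  stride 1/|dx|=3.8637 1/|dy|=1.0353
    cross y-line → (1,7), t=0.3831
    cross y-line → (1,8), t=1.4183
    cross x-line → (2,8), t=1.5841
    cross y-line → (2,9), t=2.4536 (wall)
  → r_4 = 2.4536

ranges = [0.6108, 2.2796, 4.5656, 2.4536]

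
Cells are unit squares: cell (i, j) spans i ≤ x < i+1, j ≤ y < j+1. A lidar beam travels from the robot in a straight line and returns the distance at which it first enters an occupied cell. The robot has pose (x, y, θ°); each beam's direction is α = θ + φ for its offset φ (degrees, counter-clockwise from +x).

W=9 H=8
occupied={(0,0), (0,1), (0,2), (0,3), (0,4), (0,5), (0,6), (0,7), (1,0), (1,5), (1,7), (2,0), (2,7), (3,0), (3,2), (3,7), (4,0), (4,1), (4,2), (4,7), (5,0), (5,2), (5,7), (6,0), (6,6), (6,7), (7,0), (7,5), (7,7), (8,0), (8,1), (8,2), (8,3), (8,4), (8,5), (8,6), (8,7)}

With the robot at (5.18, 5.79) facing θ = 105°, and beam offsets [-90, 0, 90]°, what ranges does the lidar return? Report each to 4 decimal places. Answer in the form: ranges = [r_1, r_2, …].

beam 1: φ=-90°, α=15°
  direction (0.9659, 0.2588); cell (5,5); t to first gridline: x 0.8489, y 0.8114 (then +1.0353 / +3.8637)
    (5,6) via y @ 0.8114
    (6,6) via x @ 0.8489  # hit
  → r_1 = 0.8489
beam 2: φ=0°, α=105°
  direction (-0.2588, 0.9659); cell (5,5); t to first gridline: x 0.6955, y 0.2174 (then +3.8637 / +1.0353)
    (5,6) via y @ 0.2174
    (4,6) via x @ 0.6955
    (4,7) via y @ 1.2527  # hit
  → r_2 = 1.2527
beam 3: φ=90°, α=195°
  direction (-0.9659, -0.2588); cell (5,5); t to first gridline: x 0.1863, y 3.0523 (then +1.0353 / +3.8637)
    (4,5) via x @ 0.1863
    (3,5) via x @ 1.2216
    (2,5) via x @ 2.2569
    (2,4) via y @ 3.0523
    (1,4) via x @ 3.2922
    (0,4) via x @ 4.3275  # hit
  → r_3 = 4.3275

ranges = [0.8489, 1.2527, 4.3275]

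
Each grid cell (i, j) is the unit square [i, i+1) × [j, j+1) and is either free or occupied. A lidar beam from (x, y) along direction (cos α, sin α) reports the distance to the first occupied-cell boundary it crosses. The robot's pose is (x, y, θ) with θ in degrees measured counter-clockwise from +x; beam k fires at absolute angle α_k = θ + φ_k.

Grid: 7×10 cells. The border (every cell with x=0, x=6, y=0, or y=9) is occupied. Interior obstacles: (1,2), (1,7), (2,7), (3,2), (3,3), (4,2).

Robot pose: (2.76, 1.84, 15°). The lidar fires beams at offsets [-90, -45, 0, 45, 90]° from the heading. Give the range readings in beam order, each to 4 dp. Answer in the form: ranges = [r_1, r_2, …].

beam 1: φ=-90°, α=285°
  cosα=0.2588 sinα=-0.9659 | (2,1) | tMaxX 0.9273 tMaxY 0.8696 | tΔX 3.8637 tΔY 1.0353
    t=0.8696 [y] (2,0) — stop
  → r_1 = 0.8696
beam 2: φ=-45°, α=330°
  cosα=0.8660 sinα=-0.5000 | (2,1) | tMaxX 0.2771 tMaxY 1.6800 | tΔX 1.1547 tΔY 2.0000
    t=0.2771 [x] (3,1)
    t=1.4318 [x] (4,1)
    t=1.6800 [y] (4,0) — stop
  → r_2 = 1.6800
beam 3: φ=0°, α=15°
  cosα=0.9659 sinα=0.2588 | (2,1) | tMaxX 0.2485 tMaxY 0.6182 | tΔX 1.0353 tΔY 3.8637
    t=0.2485 [x] (3,1)
    t=0.6182 [y] (3,2) — stop
  → r_3 = 0.6182
beam 4: φ=45°, α=60°
  cosα=0.5000 sinα=0.8660 | (2,1) | tMaxX 0.4800 tMaxY 0.1848 | tΔX 2.0000 tΔY 1.1547
    t=0.1848 [y] (2,2)
    t=0.4800 [x] (3,2) — stop
  → r_4 = 0.4800
beam 5: φ=90°, α=105°
  cosα=-0.2588 sinα=0.9659 | (2,1) | tMaxX 2.9364 tMaxY 0.1656 | tΔX 3.8637 tΔY 1.0353
    t=0.1656 [y] (2,2)
    t=1.2009 [y] (2,3)
    t=2.2362 [y] (2,4)
    t=2.9364 [x] (1,4)
    t=3.2715 [y] (1,5)
    t=4.3067 [y] (1,6)
    t=5.3420 [y] (1,7) — stop
  → r_5 = 5.3420

ranges = [0.8696, 1.6800, 0.6182, 0.4800, 5.3420]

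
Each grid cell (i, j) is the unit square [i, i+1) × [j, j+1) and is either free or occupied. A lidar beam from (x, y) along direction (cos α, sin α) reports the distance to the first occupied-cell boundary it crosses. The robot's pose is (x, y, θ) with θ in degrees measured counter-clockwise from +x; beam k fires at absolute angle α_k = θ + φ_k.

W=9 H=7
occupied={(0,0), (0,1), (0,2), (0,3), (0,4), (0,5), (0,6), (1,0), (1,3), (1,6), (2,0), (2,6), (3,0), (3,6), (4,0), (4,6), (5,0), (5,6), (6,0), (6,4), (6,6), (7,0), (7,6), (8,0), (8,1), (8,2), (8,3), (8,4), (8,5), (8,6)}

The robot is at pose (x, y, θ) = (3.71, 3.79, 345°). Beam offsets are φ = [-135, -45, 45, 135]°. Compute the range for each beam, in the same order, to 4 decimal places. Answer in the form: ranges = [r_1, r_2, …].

ranges = [3.1292, 3.2216, 4.4200, 2.5519]

beam 1: φ=-135°, α=210°
  dir = (cos 210°, sin 210°) = (-0.8660, -0.5000); from cell (3,3)
  next x-line at t=0.8198, next y-line at t=1.5800; Δt_x=1.1547, Δt_y=2.0000
    x: enter (2,3) at t=0.8198
    y: enter (2,2) at t=1.5800
    x: enter (1,2) at t=1.9745
    x: enter (0,2) at t=3.1292 ← occupied
  → r_1 = 3.1292
beam 2: φ=-45°, α=300°
  dir = (cos 300°, sin 300°) = (0.5000, -0.8660); from cell (3,3)
  next x-line at t=0.5800, next y-line at t=0.9122; Δt_x=2.0000, Δt_y=1.1547
    x: enter (4,3) at t=0.5800
    y: enter (4,2) at t=0.9122
    y: enter (4,1) at t=2.0669
    x: enter (5,1) at t=2.5800
    y: enter (5,0) at t=3.2216 ← occupied
  → r_2 = 3.2216
beam 3: φ=45°, α=30°
  dir = (cos 30°, sin 30°) = (0.8660, 0.5000); from cell (3,3)
  next x-line at t=0.3349, next y-line at t=0.4200; Δt_x=1.1547, Δt_y=2.0000
    x: enter (4,3) at t=0.3349
    y: enter (4,4) at t=0.4200
    x: enter (5,4) at t=1.4896
    y: enter (5,5) at t=2.4200
    x: enter (6,5) at t=2.6443
    x: enter (7,5) at t=3.7990
    y: enter (7,6) at t=4.4200 ← occupied
  → r_3 = 4.4200
beam 4: φ=135°, α=120°
  dir = (cos 120°, sin 120°) = (-0.5000, 0.8660); from cell (3,3)
  next x-line at t=1.4200, next y-line at t=0.2425; Δt_x=2.0000, Δt_y=1.1547
    y: enter (3,4) at t=0.2425
    y: enter (3,5) at t=1.3972
    x: enter (2,5) at t=1.4200
    y: enter (2,6) at t=2.5519 ← occupied
  → r_4 = 2.5519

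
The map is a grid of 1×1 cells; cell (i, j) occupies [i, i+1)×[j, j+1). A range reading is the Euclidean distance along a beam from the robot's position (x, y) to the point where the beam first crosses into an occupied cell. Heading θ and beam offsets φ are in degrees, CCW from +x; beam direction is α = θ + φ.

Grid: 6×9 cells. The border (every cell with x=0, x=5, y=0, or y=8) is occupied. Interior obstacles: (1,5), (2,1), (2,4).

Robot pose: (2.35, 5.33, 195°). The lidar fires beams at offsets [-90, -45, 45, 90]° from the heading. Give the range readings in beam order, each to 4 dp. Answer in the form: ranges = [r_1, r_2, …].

beam 1: φ=-90°, α=105°
  dir = (cos 105°, sin 105°) = (-0.2588, 0.9659); from cell (2,5)
  next x-line at t=1.3523, next y-line at t=0.6936; Δt_x=3.8637, Δt_y=1.0353
    y: enter (2,6) at t=0.6936
    x: enter (1,6) at t=1.3523
    y: enter (1,7) at t=1.7289
    y: enter (1,8) at t=2.7642 ← occupied
  → r_1 = 2.7642
beam 2: φ=-45°, α=150°
  dir = (cos 150°, sin 150°) = (-0.8660, 0.5000); from cell (2,5)
  next x-line at t=0.4041, next y-line at t=1.3400; Δt_x=1.1547, Δt_y=2.0000
    x: enter (1,5) at t=0.4041 ← occupied
  → r_2 = 0.4041
beam 3: φ=45°, α=240°
  dir = (cos 240°, sin 240°) = (-0.5000, -0.8660); from cell (2,5)
  next x-line at t=0.7000, next y-line at t=0.3811; Δt_x=2.0000, Δt_y=1.1547
    y: enter (2,4) at t=0.3811 ← occupied
  → r_3 = 0.3811
beam 4: φ=90°, α=285°
  dir = (cos 285°, sin 285°) = (0.2588, -0.9659); from cell (2,5)
  next x-line at t=2.5114, next y-line at t=0.3416; Δt_x=3.8637, Δt_y=1.0353
    y: enter (2,4) at t=0.3416 ← occupied
  → r_4 = 0.3416

ranges = [2.7642, 0.4041, 0.3811, 0.3416]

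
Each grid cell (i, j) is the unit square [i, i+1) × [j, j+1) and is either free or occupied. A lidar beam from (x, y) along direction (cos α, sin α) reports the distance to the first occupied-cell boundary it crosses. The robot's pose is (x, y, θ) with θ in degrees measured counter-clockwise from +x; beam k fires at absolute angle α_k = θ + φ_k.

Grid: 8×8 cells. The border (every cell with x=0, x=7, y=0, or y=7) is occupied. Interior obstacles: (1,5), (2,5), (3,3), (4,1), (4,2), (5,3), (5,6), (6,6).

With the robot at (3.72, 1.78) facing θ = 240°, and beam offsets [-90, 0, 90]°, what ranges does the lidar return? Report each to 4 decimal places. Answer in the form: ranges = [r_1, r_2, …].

beam 1: φ=-90°, α=150°
  dir = (cos 150°, sin 150°) = (-0.8660, 0.5000); from cell (3,1)
  next x-line at t=0.8314, next y-line at t=0.4400; Δt_x=1.1547, Δt_y=2.0000
    y: enter (3,2) at t=0.4400
    x: enter (2,2) at t=0.8314
    x: enter (1,2) at t=1.9861
    y: enter (1,3) at t=2.4400
    x: enter (0,3) at t=3.1408 ← occupied
  → r_1 = 3.1408
beam 2: φ=0°, α=240°
  dir = (cos 240°, sin 240°) = (-0.5000, -0.8660); from cell (3,1)
  next x-line at t=1.4400, next y-line at t=0.9007; Δt_x=2.0000, Δt_y=1.1547
    y: enter (3,0) at t=0.9007 ← occupied
  → r_2 = 0.9007
beam 3: φ=90°, α=330°
  dir = (cos 330°, sin 330°) = (0.8660, -0.5000); from cell (3,1)
  next x-line at t=0.3233, next y-line at t=1.5600; Δt_x=1.1547, Δt_y=2.0000
    x: enter (4,1) at t=0.3233 ← occupied
  → r_3 = 0.3233

ranges = [3.1408, 0.9007, 0.3233]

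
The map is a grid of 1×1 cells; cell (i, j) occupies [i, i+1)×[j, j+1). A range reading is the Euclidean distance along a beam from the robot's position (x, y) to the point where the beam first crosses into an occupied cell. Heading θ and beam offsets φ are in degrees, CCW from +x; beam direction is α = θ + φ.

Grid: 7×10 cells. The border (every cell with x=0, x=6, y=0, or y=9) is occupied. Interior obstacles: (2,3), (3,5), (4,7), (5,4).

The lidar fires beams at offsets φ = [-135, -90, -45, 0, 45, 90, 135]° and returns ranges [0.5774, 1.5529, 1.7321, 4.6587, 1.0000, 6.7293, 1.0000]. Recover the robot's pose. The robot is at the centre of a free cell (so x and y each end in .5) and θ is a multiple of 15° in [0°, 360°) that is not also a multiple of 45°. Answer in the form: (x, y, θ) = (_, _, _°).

The pose lattice has 36·16 = 576 candidates. Test each by forward raycasting.
  (4.5, 5.5, 150°): beam 1 = 1.5529 ≠ 0.5774 ✗
  (5.5, 3.5, 15°): beam 1 = 2.8868 ≠ 0.5774 ✗
  (3.5, 8.5, 165°): beam 1 = 1.0000 ≠ 0.5774 ✗
  (5.5, 2.5, 105°): beam 2 = 0.5176 ≠ 1.5529 ✗
  …
  (1.5, 2.5, 345°): r_1=0.5774, r_2=1.5529, r_3=1.7321, r_4=4.6587, r_5=1.0000, r_6=6.7293, r_7=1.0000 — all match ✓
Unique over the lattice → pose = (1.5, 2.5, 345°).

(x, y, θ) = (1.5, 2.5, 345°)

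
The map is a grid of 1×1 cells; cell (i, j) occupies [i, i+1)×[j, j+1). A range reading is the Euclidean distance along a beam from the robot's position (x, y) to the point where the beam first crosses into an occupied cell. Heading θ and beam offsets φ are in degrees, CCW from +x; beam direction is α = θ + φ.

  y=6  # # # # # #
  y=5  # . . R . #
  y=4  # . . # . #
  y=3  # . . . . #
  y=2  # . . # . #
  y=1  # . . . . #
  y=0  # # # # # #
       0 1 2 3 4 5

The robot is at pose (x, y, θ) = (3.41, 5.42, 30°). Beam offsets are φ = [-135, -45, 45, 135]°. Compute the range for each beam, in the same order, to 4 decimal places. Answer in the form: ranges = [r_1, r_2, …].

beam 1: φ=-135°, α=255°
  cosα=-0.2588 sinα=-0.9659 | (3,5) | tMaxX 1.5841 tMaxY 0.4348 | tΔX 3.8637 tΔY 1.0353
    t=0.4348 [y] (3,4) — stop
  → r_1 = 0.4348
beam 2: φ=-45°, α=345°
  cosα=0.9659 sinα=-0.2588 | (3,5) | tMaxX 0.6108 tMaxY 1.6228 | tΔX 1.0353 tΔY 3.8637
    t=0.6108 [x] (4,5)
    t=1.6228 [y] (4,4)
    t=1.6461 [x] (5,4) — stop
  → r_2 = 1.6461
beam 3: φ=45°, α=75°
  cosα=0.2588 sinα=0.9659 | (3,5) | tMaxX 2.2796 tMaxY 0.6005 | tΔX 3.8637 tΔY 1.0353
    t=0.6005 [y] (3,6) — stop
  → r_3 = 0.6005
beam 4: φ=135°, α=165°
  cosα=-0.9659 sinα=0.2588 | (3,5) | tMaxX 0.4245 tMaxY 2.2409 | tΔX 1.0353 tΔY 3.8637
    t=0.4245 [x] (2,5)
    t=1.4597 [x] (1,5)
    t=2.2409 [y] (1,6) — stop
  → r_4 = 2.2409

ranges = [0.4348, 1.6461, 0.6005, 2.2409]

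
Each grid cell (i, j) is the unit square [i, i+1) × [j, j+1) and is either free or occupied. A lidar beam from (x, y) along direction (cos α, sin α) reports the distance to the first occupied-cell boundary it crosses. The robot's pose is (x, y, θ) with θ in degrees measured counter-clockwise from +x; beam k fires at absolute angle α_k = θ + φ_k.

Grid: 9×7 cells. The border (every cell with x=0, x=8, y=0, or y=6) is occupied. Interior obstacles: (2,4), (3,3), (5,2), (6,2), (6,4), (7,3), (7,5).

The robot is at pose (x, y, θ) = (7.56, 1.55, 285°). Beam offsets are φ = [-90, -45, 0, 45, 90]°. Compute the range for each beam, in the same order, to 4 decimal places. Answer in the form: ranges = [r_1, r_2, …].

beam 1: φ=-90°, α=195°
  direction (-0.9659, -0.2588); cell (7,1); t to first gridline: x 0.5798, y 2.1250 (then +1.0353 / +3.8637)
    (6,1) via x @ 0.5798
    (5,1) via x @ 1.6150
    (5,0) via y @ 2.1250  # hit
  → r_1 = 2.1250
beam 2: φ=-45°, α=240°
  direction (-0.5000, -0.8660); cell (7,1); t to first gridline: x 1.1200, y 0.6351 (then +2.0000 / +1.1547)
    (7,0) via y @ 0.6351  # hit
  → r_2 = 0.6351
beam 3: φ=0°, α=285°
  direction (0.2588, -0.9659); cell (7,1); t to first gridline: x 1.7000, y 0.5694 (then +3.8637 / +1.0353)
    (7,0) via y @ 0.5694  # hit
  → r_3 = 0.5694
beam 4: φ=45°, α=330°
  direction (0.8660, -0.5000); cell (7,1); t to first gridline: x 0.5081, y 1.1000 (then +1.1547 / +2.0000)
    (8,1) via x @ 0.5081  # hit
  → r_4 = 0.5081
beam 5: φ=90°, α=15°
  direction (0.9659, 0.2588); cell (7,1); t to first gridline: x 0.4555, y 1.7387 (then +1.0353 / +3.8637)
    (8,1) via x @ 0.4555  # hit
  → r_5 = 0.4555

ranges = [2.1250, 0.6351, 0.5694, 0.5081, 0.4555]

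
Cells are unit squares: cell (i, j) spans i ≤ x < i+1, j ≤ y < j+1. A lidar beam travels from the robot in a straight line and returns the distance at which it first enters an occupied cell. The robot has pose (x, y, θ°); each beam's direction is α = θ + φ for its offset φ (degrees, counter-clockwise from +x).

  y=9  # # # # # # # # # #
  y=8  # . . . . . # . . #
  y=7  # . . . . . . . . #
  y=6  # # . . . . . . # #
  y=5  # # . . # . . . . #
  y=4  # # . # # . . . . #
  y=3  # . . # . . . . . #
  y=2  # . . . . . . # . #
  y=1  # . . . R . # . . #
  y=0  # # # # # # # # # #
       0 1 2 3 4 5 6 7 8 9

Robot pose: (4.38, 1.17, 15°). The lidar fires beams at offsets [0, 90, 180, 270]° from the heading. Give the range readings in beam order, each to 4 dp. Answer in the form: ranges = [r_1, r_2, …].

ranges = [1.6771, 1.8946, 0.6568, 0.1760]

beam 1: φ=0°, α=15°
  direction (0.9659, 0.2588); cell (4,1); t to first gridline: x 0.6419, y 3.2069 (then +1.0353 / +3.8637)
    (5,1) via x @ 0.6419
    (6,1) via x @ 1.6771  # hit
  → r_1 = 1.6771
beam 2: φ=90°, α=105°
  direction (-0.2588, 0.9659); cell (4,1); t to first gridline: x 1.4682, y 0.8593 (then +3.8637 / +1.0353)
    (4,2) via y @ 0.8593
    (3,2) via x @ 1.4682
    (3,3) via y @ 1.8946  # hit
  → r_2 = 1.8946
beam 3: φ=180°, α=195°
  direction (-0.9659, -0.2588); cell (4,1); t to first gridline: x 0.3934, y 0.6568 (then +1.0353 / +3.8637)
    (3,1) via x @ 0.3934
    (3,0) via y @ 0.6568  # hit
  → r_3 = 0.6568
beam 4: φ=270°, α=285°
  direction (0.2588, -0.9659); cell (4,1); t to first gridline: x 2.3955, y 0.1760 (then +3.8637 / +1.0353)
    (4,0) via y @ 0.1760  # hit
  → r_4 = 0.1760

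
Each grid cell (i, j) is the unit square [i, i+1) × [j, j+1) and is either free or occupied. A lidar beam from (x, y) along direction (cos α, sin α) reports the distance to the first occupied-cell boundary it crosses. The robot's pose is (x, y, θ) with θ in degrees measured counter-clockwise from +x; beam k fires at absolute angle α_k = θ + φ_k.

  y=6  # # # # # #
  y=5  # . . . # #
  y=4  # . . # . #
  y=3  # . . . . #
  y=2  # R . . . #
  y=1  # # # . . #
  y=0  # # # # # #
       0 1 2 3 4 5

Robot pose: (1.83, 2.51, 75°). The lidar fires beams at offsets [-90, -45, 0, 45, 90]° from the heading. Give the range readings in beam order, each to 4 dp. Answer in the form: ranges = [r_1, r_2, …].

ranges = [3.2818, 3.6604, 3.6131, 1.6600, 0.8593]

beam 1: φ=-90°, α=345°
  dir = (cos 345°, sin 345°) = (0.9659, -0.2588); from cell (1,2)
  next x-line at t=0.1760, next y-line at t=1.9705; Δt_x=1.0353, Δt_y=3.8637
    x: enter (2,2) at t=0.1760
    x: enter (3,2) at t=1.2113
    y: enter (3,1) at t=1.9705
    x: enter (4,1) at t=2.2465
    x: enter (5,1) at t=3.2818 ← occupied
  → r_1 = 3.2818
beam 2: φ=-45°, α=30°
  dir = (cos 30°, sin 30°) = (0.8660, 0.5000); from cell (1,2)
  next x-line at t=0.1963, next y-line at t=0.9800; Δt_x=1.1547, Δt_y=2.0000
    x: enter (2,2) at t=0.1963
    y: enter (2,3) at t=0.9800
    x: enter (3,3) at t=1.3510
    x: enter (4,3) at t=2.5057
    y: enter (4,4) at t=2.9800
    x: enter (5,4) at t=3.6604 ← occupied
  → r_2 = 3.6604
beam 3: φ=0°, α=75°
  dir = (cos 75°, sin 75°) = (0.2588, 0.9659); from cell (1,2)
  next x-line at t=0.6568, next y-line at t=0.5073; Δt_x=3.8637, Δt_y=1.0353
    y: enter (1,3) at t=0.5073
    x: enter (2,3) at t=0.6568
    y: enter (2,4) at t=1.5426
    y: enter (2,5) at t=2.5778
    y: enter (2,6) at t=3.6131 ← occupied
  → r_3 = 3.6131
beam 4: φ=45°, α=120°
  dir = (cos 120°, sin 120°) = (-0.5000, 0.8660); from cell (1,2)
  next x-line at t=1.6600, next y-line at t=0.5658; Δt_x=2.0000, Δt_y=1.1547
    y: enter (1,3) at t=0.5658
    x: enter (0,3) at t=1.6600 ← occupied
  → r_4 = 1.6600
beam 5: φ=90°, α=165°
  dir = (cos 165°, sin 165°) = (-0.9659, 0.2588); from cell (1,2)
  next x-line at t=0.8593, next y-line at t=1.8932; Δt_x=1.0353, Δt_y=3.8637
    x: enter (0,2) at t=0.8593 ← occupied
  → r_5 = 0.8593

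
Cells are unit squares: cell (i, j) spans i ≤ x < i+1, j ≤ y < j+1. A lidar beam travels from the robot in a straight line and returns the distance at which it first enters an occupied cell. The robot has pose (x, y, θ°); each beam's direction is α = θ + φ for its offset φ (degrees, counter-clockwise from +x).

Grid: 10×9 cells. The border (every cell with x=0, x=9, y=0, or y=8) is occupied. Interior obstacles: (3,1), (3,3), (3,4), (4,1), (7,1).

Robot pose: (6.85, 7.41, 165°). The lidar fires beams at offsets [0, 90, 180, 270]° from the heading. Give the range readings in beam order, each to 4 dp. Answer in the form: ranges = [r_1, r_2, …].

ranges = [2.2796, 6.6361, 2.2258, 0.6108]

beam 1: φ=0°, α=165°
  d=(-0.9659,0.2588)  start (6,7)  tX=0.8800 tY=2.2796  stride 1/|dx|=1.0353 1/|dy|=3.8637
    cross x-line → (5,7), t=0.8800
    cross x-line → (4,7), t=1.9153
    cross y-line → (4,8), t=2.2796 (wall)
  → r_1 = 2.2796
beam 2: φ=90°, α=255°
  d=(-0.2588,-0.9659)  start (6,7)  tX=3.2841 tY=0.4245  stride 1/|dx|=3.8637 1/|dy|=1.0353
    cross y-line → (6,6), t=0.4245
    cross y-line → (6,5), t=1.4597
    cross y-line → (6,4), t=2.4950
    cross x-line → (5,4), t=3.2841
    cross y-line → (5,3), t=3.5303
    cross y-line → (5,2), t=4.5656
    cross y-line → (5,1), t=5.6008
    cross y-line → (5,0), t=6.6361 (wall)
  → r_2 = 6.6361
beam 3: φ=180°, α=345°
  d=(0.9659,-0.2588)  start (6,7)  tX=0.1553 tY=1.5841  stride 1/|dx|=1.0353 1/|dy|=3.8637
    cross x-line → (7,7), t=0.1553
    cross x-line → (8,7), t=1.1906
    cross y-line → (8,6), t=1.5841
    cross x-line → (9,6), t=2.2258 (wall)
  → r_3 = 2.2258
beam 4: φ=270°, α=75°
  d=(0.2588,0.9659)  start (6,7)  tX=0.5796 tY=0.6108  stride 1/|dx|=3.8637 1/|dy|=1.0353
    cross x-line → (7,7), t=0.5796
    cross y-line → (7,8), t=0.6108 (wall)
  → r_4 = 0.6108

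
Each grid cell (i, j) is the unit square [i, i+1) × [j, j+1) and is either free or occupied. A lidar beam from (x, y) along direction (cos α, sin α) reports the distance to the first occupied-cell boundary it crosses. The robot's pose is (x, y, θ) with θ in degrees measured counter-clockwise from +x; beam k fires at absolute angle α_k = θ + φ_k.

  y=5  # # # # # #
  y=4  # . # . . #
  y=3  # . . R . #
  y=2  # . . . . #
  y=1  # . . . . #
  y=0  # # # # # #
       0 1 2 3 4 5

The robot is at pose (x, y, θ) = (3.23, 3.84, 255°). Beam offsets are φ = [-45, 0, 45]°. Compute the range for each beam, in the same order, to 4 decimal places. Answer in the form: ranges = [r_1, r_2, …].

beam 1: φ=-45°, α=210°
  cosα=-0.8660 sinα=-0.5000 | (3,3) | tMaxX 0.2656 tMaxY 1.6800 | tΔX 1.1547 tΔY 2.0000
    t=0.2656 [x] (2,3)
    t=1.4203 [x] (1,3)
    t=1.6800 [y] (1,2)
    t=2.5750 [x] (0,2) — stop
  → r_1 = 2.5750
beam 2: φ=0°, α=255°
  cosα=-0.2588 sinα=-0.9659 | (3,3) | tMaxX 0.8887 tMaxY 0.8696 | tΔX 3.8637 tΔY 1.0353
    t=0.8696 [y] (3,2)
    t=0.8887 [x] (2,2)
    t=1.9049 [y] (2,1)
    t=2.9402 [y] (2,0) — stop
  → r_2 = 2.9402
beam 3: φ=45°, α=300°
  cosα=0.5000 sinα=-0.8660 | (3,3) | tMaxX 1.5400 tMaxY 0.9699 | tΔX 2.0000 tΔY 1.1547
    t=0.9699 [y] (3,2)
    t=1.5400 [x] (4,2)
    t=2.1246 [y] (4,1)
    t=3.2793 [y] (4,0) — stop
  → r_3 = 3.2793

ranges = [2.5750, 2.9402, 3.2793]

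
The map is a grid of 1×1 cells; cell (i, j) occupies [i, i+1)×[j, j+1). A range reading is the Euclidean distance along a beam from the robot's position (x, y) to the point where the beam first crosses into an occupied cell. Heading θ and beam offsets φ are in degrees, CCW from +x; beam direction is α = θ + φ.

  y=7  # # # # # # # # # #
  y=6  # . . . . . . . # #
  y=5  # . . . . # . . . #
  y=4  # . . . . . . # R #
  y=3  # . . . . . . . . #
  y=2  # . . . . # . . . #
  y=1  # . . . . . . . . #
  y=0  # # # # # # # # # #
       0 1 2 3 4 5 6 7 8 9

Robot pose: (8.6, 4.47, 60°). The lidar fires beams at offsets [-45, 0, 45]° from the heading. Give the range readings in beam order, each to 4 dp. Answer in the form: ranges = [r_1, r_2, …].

beam 1: φ=-45°, α=15°
  d=(0.9659,0.2588)  start (8,4)  tX=0.4141 tY=2.0478  stride 1/|dx|=1.0353 1/|dy|=3.8637
    cross x-line → (9,4), t=0.4141 (wall)
  → r_1 = 0.4141
beam 2: φ=0°, α=60°
  d=(0.5000,0.8660)  start (8,4)  tX=0.8000 tY=0.6120  stride 1/|dx|=2.0000 1/|dy|=1.1547
    cross y-line → (8,5), t=0.6120
    cross x-line → (9,5), t=0.8000 (wall)
  → r_2 = 0.8000
beam 3: φ=45°, α=105°
  d=(-0.2588,0.9659)  start (8,4)  tX=2.3182 tY=0.5487  stride 1/|dx|=3.8637 1/|dy|=1.0353
    cross y-line → (8,5), t=0.5487
    cross y-line → (8,6), t=1.5840 (wall)
  → r_3 = 1.5840

ranges = [0.4141, 0.8000, 1.5840]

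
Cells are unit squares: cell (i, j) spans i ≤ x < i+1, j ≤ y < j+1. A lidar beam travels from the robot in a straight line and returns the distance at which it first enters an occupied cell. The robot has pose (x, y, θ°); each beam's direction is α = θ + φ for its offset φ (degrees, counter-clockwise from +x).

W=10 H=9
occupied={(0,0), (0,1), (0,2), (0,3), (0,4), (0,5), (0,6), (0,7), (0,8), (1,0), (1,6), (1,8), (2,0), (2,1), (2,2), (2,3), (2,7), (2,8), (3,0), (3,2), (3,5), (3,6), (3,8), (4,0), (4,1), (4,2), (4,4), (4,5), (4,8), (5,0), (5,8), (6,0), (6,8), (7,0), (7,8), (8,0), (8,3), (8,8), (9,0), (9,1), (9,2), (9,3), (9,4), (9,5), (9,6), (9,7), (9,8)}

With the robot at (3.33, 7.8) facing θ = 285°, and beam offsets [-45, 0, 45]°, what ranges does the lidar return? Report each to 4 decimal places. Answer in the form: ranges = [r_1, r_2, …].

ranges = [0.6600, 0.8282, 6.5472]

beam 1: φ=-45°, α=240°
  cosα=-0.5000 sinα=-0.8660 | (3,7) | tMaxX 0.6600 tMaxY 0.9238 | tΔX 2.0000 tΔY 1.1547
    t=0.6600 [x] (2,7) — stop
  → r_1 = 0.6600
beam 2: φ=0°, α=285°
  cosα=0.2588 sinα=-0.9659 | (3,7) | tMaxX 2.5887 tMaxY 0.8282 | tΔX 3.8637 tΔY 1.0353
    t=0.8282 [y] (3,6) — stop
  → r_2 = 0.8282
beam 3: φ=45°, α=330°
  cosα=0.8660 sinα=-0.5000 | (3,7) | tMaxX 0.7736 tMaxY 1.6000 | tΔX 1.1547 tΔY 2.0000
    t=0.7736 [x] (4,7)
    t=1.6000 [y] (4,6)
    t=1.9283 [x] (5,6)
    t=3.0831 [x] (6,6)
    t=3.6000 [y] (6,5)
    t=4.2378 [x] (7,5)
    t=5.3925 [x] (8,5)
    t=5.6000 [y] (8,4)
    t=6.5472 [x] (9,4) — stop
  → r_3 = 6.5472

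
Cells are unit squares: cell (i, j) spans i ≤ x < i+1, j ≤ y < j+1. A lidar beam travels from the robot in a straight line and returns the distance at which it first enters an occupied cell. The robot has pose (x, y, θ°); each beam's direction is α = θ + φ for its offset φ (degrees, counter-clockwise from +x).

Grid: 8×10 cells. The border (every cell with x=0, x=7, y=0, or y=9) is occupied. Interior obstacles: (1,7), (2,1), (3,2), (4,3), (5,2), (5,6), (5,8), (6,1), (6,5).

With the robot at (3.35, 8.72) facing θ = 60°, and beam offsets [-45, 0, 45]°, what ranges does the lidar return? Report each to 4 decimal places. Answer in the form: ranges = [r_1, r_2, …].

ranges = [1.0818, 0.3233, 0.2899]

beam 1: φ=-45°, α=15°
  d=(0.9659,0.2588)  start (3,8)  tX=0.6729 tY=1.0818  stride 1/|dx|=1.0353 1/|dy|=3.8637
    cross x-line → (4,8), t=0.6729
    cross y-line → (4,9), t=1.0818 (wall)
  → r_1 = 1.0818
beam 2: φ=0°, α=60°
  d=(0.5000,0.8660)  start (3,8)  tX=1.3000 tY=0.3233  stride 1/|dx|=2.0000 1/|dy|=1.1547
    cross y-line → (3,9), t=0.3233 (wall)
  → r_2 = 0.3233
beam 3: φ=45°, α=105°
  d=(-0.2588,0.9659)  start (3,8)  tX=1.3523 tY=0.2899  stride 1/|dx|=3.8637 1/|dy|=1.0353
    cross y-line → (3,9), t=0.2899 (wall)
  → r_3 = 0.2899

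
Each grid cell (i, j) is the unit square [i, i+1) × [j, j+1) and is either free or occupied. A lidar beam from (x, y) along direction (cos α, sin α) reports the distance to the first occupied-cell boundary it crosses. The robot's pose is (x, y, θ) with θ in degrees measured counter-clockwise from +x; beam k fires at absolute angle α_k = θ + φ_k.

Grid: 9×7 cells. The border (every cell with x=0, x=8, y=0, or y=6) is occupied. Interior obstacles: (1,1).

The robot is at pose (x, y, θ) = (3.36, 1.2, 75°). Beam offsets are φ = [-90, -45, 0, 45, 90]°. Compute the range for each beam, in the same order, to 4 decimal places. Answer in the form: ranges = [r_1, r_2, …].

beam 1: φ=-90°, α=345°
  dir = (cos 345°, sin 345°) = (0.9659, -0.2588); from cell (3,1)
  next x-line at t=0.6626, next y-line at t=0.7727; Δt_x=1.0353, Δt_y=3.8637
    x: enter (4,1) at t=0.6626
    y: enter (4,0) at t=0.7727 ← occupied
  → r_1 = 0.7727
beam 2: φ=-45°, α=30°
  dir = (cos 30°, sin 30°) = (0.8660, 0.5000); from cell (3,1)
  next x-line at t=0.7390, next y-line at t=1.6000; Δt_x=1.1547, Δt_y=2.0000
    x: enter (4,1) at t=0.7390
    y: enter (4,2) at t=1.6000
    x: enter (5,2) at t=1.8937
    x: enter (6,2) at t=3.0484
    y: enter (6,3) at t=3.6000
    x: enter (7,3) at t=4.2031
    x: enter (8,3) at t=5.3578 ← occupied
  → r_2 = 5.3578
beam 3: φ=0°, α=75°
  dir = (cos 75°, sin 75°) = (0.2588, 0.9659); from cell (3,1)
  next x-line at t=2.4728, next y-line at t=0.8282; Δt_x=3.8637, Δt_y=1.0353
    y: enter (3,2) at t=0.8282
    y: enter (3,3) at t=1.8635
    x: enter (4,3) at t=2.4728
    y: enter (4,4) at t=2.8988
    y: enter (4,5) at t=3.9340
    y: enter (4,6) at t=4.9693 ← occupied
  → r_3 = 4.9693
beam 4: φ=45°, α=120°
  dir = (cos 120°, sin 120°) = (-0.5000, 0.8660); from cell (3,1)
  next x-line at t=0.7200, next y-line at t=0.9238; Δt_x=2.0000, Δt_y=1.1547
    x: enter (2,1) at t=0.7200
    y: enter (2,2) at t=0.9238
    y: enter (2,3) at t=2.0785
    x: enter (1,3) at t=2.7200
    y: enter (1,4) at t=3.2332
    y: enter (1,5) at t=4.3879
    x: enter (0,5) at t=4.7200 ← occupied
  → r_4 = 4.7200
beam 5: φ=90°, α=165°
  dir = (cos 165°, sin 165°) = (-0.9659, 0.2588); from cell (3,1)
  next x-line at t=0.3727, next y-line at t=3.0910; Δt_x=1.0353, Δt_y=3.8637
    x: enter (2,1) at t=0.3727
    x: enter (1,1) at t=1.4080 ← occupied
  → r_5 = 1.4080

ranges = [0.7727, 5.3578, 4.9693, 4.7200, 1.4080]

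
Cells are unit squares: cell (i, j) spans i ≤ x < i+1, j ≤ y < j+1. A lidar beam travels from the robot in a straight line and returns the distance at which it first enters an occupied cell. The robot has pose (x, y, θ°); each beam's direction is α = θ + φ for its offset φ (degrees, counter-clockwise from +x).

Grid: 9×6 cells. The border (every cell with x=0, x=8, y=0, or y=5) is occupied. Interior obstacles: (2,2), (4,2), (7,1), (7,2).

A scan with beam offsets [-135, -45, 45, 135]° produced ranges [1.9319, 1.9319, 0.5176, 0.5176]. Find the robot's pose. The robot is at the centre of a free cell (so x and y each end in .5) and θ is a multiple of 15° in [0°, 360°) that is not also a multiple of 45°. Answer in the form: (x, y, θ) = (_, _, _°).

Enumerate (i+0.5, j+0.5, θ) over the 24 free cells and 16 admissible headings. For each, cast all 4 beams and compare to the given ranges.
  (1.5, 2.5, 195°): beam 1 = 2.8868 ≠ 1.9319 ✗
  (2.5, 1.5, 330°): beam 1 = 1.5529 ≠ 1.9319 ✗
  (6.5, 3.5, 285°): beam 1 = 3.0000 ≠ 1.9319 ✗
  …
  (1.5, 4.5, 60°): r_1=1.9319, r_2=1.9319, r_3=0.5176, r_4=0.5176 — all match ✓
No second candidate reproduces the full scan.

(x, y, θ) = (1.5, 4.5, 60°)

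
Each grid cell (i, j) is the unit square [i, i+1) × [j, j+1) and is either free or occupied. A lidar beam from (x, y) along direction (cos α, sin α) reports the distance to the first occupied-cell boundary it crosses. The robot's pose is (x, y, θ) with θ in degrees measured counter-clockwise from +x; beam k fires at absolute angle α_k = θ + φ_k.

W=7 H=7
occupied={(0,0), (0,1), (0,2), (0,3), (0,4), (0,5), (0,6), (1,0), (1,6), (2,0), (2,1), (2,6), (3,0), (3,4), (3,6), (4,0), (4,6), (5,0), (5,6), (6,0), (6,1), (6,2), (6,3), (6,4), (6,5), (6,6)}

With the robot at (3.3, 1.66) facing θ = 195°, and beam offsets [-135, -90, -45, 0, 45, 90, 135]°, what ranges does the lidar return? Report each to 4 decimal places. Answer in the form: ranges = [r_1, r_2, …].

ranges = [5.0114, 4.4931, 0.3464, 0.3106, 0.6000, 0.6833, 1.3200]

beam 1: φ=-135°, α=60°
  d=(0.5000,0.8660)  start (3,1)  tX=1.4000 tY=0.3926  stride 1/|dx|=2.0000 1/|dy|=1.1547
    cross y-line → (3,2), t=0.3926
    cross x-line → (4,2), t=1.4000
    cross y-line → (4,3), t=1.5473
    cross y-line → (4,4), t=2.7020
    cross x-line → (5,4), t=3.4000
    cross y-line → (5,5), t=3.8567
    cross y-line → (5,6), t=5.0114 (wall)
  → r_1 = 5.0114
beam 2: φ=-90°, α=105°
  d=(-0.2588,0.9659)  start (3,1)  tX=1.1591 tY=0.3520  stride 1/|dx|=3.8637 1/|dy|=1.0353
    cross y-line → (3,2), t=0.3520
    cross x-line → (2,2), t=1.1591
    cross y-line → (2,3), t=1.3873
    cross y-line → (2,4), t=2.4225
    cross y-line → (2,5), t=3.4578
    cross y-line → (2,6), t=4.4931 (wall)
  → r_2 = 4.4931
beam 3: φ=-45°, α=150°
  d=(-0.8660,0.5000)  start (3,1)  tX=0.3464 tY=0.6800  stride 1/|dx|=1.1547 1/|dy|=2.0000
    cross x-line → (2,1), t=0.3464 (wall)
  → r_3 = 0.3464
beam 4: φ=0°, α=195°
  d=(-0.9659,-0.2588)  start (3,1)  tX=0.3106 tY=2.5500  stride 1/|dx|=1.0353 1/|dy|=3.8637
    cross x-line → (2,1), t=0.3106 (wall)
  → r_4 = 0.3106
beam 5: φ=45°, α=240°
  d=(-0.5000,-0.8660)  start (3,1)  tX=0.6000 tY=0.7621  stride 1/|dx|=2.0000 1/|dy|=1.1547
    cross x-line → (2,1), t=0.6000 (wall)
  → r_5 = 0.6000
beam 6: φ=90°, α=285°
  d=(0.2588,-0.9659)  start (3,1)  tX=2.7046 tY=0.6833  stride 1/|dx|=3.8637 1/|dy|=1.0353
    cross y-line → (3,0), t=0.6833 (wall)
  → r_6 = 0.6833
beam 7: φ=135°, α=330°
  d=(0.8660,-0.5000)  start (3,1)  tX=0.8083 tY=1.3200  stride 1/|dx|=1.1547 1/|dy|=2.0000
    cross x-line → (4,1), t=0.8083
    cross y-line → (4,0), t=1.3200 (wall)
  → r_7 = 1.3200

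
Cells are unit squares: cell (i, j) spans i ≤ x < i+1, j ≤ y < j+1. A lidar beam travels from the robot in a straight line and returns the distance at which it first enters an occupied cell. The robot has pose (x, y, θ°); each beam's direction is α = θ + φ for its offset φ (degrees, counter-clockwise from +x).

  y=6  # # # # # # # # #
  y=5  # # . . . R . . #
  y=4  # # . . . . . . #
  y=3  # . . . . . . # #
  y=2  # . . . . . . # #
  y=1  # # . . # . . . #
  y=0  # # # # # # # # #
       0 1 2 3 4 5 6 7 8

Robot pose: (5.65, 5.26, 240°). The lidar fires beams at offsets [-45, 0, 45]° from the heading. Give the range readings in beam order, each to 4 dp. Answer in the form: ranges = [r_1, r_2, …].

beam 1: φ=-45°, α=195°
  cosα=-0.9659 sinα=-0.2588 | (5,5) | tMaxX 0.6729 tMaxY 1.0046 | tΔX 1.0353 tΔY 3.8637
    t=0.6729 [x] (4,5)
    t=1.0046 [y] (4,4)
    t=1.7082 [x] (3,4)
    t=2.7435 [x] (2,4)
    t=3.7788 [x] (1,4) — stop
  → r_1 = 3.7788
beam 2: φ=0°, α=240°
  cosα=-0.5000 sinα=-0.8660 | (5,5) | tMaxX 1.3000 tMaxY 0.3002 | tΔX 2.0000 tΔY 1.1547
    t=0.3002 [y] (5,4)
    t=1.3000 [x] (4,4)
    t=1.4549 [y] (4,3)
    t=2.6096 [y] (4,2)
    t=3.3000 [x] (3,2)
    t=3.7643 [y] (3,1)
    t=4.9190 [y] (3,0) — stop
  → r_2 = 4.9190
beam 3: φ=45°, α=285°
  cosα=0.2588 sinα=-0.9659 | (5,5) | tMaxX 1.3523 tMaxY 0.2692 | tΔX 3.8637 tΔY 1.0353
    t=0.2692 [y] (5,4)
    t=1.3044 [y] (5,3)
    t=1.3523 [x] (6,3)
    t=2.3397 [y] (6,2)
    t=3.3750 [y] (6,1)
    t=4.4103 [y] (6,0) — stop
  → r_3 = 4.4103

ranges = [3.7788, 4.9190, 4.4103]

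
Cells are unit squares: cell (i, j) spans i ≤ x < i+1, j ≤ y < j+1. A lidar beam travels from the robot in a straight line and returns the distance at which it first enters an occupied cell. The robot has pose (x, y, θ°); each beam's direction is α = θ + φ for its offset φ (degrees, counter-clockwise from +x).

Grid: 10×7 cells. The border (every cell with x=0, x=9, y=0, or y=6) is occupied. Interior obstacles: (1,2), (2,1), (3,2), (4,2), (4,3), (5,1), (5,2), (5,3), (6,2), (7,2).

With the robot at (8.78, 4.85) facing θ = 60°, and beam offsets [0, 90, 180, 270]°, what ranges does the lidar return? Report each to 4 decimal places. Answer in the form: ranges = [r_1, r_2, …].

ranges = [0.4400, 2.3000, 2.1362, 0.2540]

beam 1: φ=0°, α=60°
  d=(0.5000,0.8660)  start (8,4)  tX=0.4400 tY=0.1732  stride 1/|dx|=2.0000 1/|dy|=1.1547
    cross y-line → (8,5), t=0.1732
    cross x-line → (9,5), t=0.4400 (wall)
  → r_1 = 0.4400
beam 2: φ=90°, α=150°
  d=(-0.8660,0.5000)  start (8,4)  tX=0.9007 tY=0.3000  stride 1/|dx|=1.1547 1/|dy|=2.0000
    cross y-line → (8,5), t=0.3000
    cross x-line → (7,5), t=0.9007
    cross x-line → (6,5), t=2.0554
    cross y-line → (6,6), t=2.3000 (wall)
  → r_2 = 2.3000
beam 3: φ=180°, α=240°
  d=(-0.5000,-0.8660)  start (8,4)  tX=1.5600 tY=0.9815  stride 1/|dx|=2.0000 1/|dy|=1.1547
    cross y-line → (8,3), t=0.9815
    cross x-line → (7,3), t=1.5600
    cross y-line → (7,2), t=2.1362 (wall)
  → r_3 = 2.1362
beam 4: φ=270°, α=330°
  d=(0.8660,-0.5000)  start (8,4)  tX=0.2540 tY=1.7000  stride 1/|dx|=1.1547 1/|dy|=2.0000
    cross x-line → (9,4), t=0.2540 (wall)
  → r_4 = 0.2540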